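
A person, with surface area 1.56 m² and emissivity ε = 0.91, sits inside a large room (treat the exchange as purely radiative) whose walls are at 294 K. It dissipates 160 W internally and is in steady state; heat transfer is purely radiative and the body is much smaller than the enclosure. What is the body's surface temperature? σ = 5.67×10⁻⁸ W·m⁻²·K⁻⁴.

T ≈ 312 K

For a small grey body in a large enclosure, net radiated power = εσA(T⁴ − T_w⁴).
Steady state: P = εσA(T⁴ − T_w⁴) with A = 1.56 m².
T⁴ = P/(εσA) + T_w⁴ = 160/(0.91·5.67×10⁻⁸·1.560) + (294)⁴
    = 1.988×10⁹ + 7.471×10⁹ = 9.459×10⁹ K⁴.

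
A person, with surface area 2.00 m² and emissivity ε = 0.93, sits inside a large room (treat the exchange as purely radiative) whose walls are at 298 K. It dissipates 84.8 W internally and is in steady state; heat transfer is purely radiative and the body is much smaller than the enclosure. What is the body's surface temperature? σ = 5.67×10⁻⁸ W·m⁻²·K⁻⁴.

T ≈ 305 K

For a small grey body in a large enclosure, net radiated power = εσA(T⁴ − T_w⁴).
Steady state: P = εσA(T⁴ − T_w⁴) with A = 2.00 m².
T⁴ = P/(εσA) + T_w⁴ = 84.8/(0.93·5.67×10⁻⁸·2.000) + (298)⁴
    = 8.041×10⁸ + 7.886×10⁹ = 8.690×10⁹ K⁴.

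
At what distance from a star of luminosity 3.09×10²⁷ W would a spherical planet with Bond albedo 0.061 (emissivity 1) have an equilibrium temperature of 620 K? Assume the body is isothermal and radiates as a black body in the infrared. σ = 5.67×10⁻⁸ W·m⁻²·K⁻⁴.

d ≈ 8.30×10¹⁰ m

For an isothermal black-emitting sphere, (1−a)S·πr² = σ·4πr²·T⁴ ⇒ S = 4σT⁴/(1−a).
S = 4·5.67×10⁻⁸·(620)⁴/0.939 = 35690 W/m².
Flux falls as S = L/(4πd²), so d = √(L/(4πS)) = √(3.09×10²⁷/(4π·35690)).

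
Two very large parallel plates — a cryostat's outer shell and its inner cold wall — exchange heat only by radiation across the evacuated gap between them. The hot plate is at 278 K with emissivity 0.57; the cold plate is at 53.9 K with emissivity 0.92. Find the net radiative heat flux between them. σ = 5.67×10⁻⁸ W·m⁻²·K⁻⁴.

For two infinite grey parallel plates, q = σ(T₁⁴ − T₂⁴)/(1/ε₁ + 1/ε₂ − 1).
T₁⁴ − T₂⁴ = 5.973×10⁹ − 8.440×10⁶ = 5.964×10⁹ K⁴.
1/ε₁ + 1/ε₂ − 1 = 1.754 + 1.087 − 1 = 1.841.
q = 5.67×10⁻⁸ × 5.964×10⁹ / 1.841.

q ≈ 184 W/m²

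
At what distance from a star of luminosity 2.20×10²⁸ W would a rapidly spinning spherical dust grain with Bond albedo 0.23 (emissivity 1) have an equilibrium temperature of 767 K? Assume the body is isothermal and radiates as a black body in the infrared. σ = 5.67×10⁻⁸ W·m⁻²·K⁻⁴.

d ≈ 1.31×10¹¹ m

For an isothermal black-emitting sphere, (1−a)S·πr² = σ·4πr²·T⁴ ⇒ S = 4σT⁴/(1−a).
S = 4·5.67×10⁻⁸·(767)⁴/0.770 = 1.019×10⁵ W/m².
Flux falls as S = L/(4πd²), so d = √(L/(4πS)) = √(2.20×10²⁸/(4π·1.019×10⁵)).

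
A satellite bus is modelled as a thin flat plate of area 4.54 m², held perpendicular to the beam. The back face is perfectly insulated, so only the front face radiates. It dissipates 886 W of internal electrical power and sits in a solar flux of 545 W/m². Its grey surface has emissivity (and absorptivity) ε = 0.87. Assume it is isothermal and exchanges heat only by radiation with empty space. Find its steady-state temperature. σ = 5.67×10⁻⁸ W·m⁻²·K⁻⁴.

At steady state, absorbed solar power + internal power = radiated power.
Absorbed: α·S·A_cross = 0.87·545·4.540 = 2153 W (cross-section A).
Total input = 2153 + 886 = 3039 W.
Radiated: εσ·A_surf·T⁴ with A_surf = A = 4.540 m².
T⁴ = 3039/(0.87·5.67×10⁻⁸·4.540) = 1.357×10¹⁰ K⁴.

T ≈ 341 K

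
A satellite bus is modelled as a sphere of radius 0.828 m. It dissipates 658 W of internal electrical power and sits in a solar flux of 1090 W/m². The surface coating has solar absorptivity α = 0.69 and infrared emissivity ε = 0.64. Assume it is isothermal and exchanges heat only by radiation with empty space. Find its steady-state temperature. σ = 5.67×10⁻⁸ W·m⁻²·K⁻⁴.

T ≈ 292 K

At steady state, absorbed solar power + internal power = radiated power.
Absorbed: α·S·A_cross = 0.69·1090·2.154 = 1620 W (cross-section πr²).
Total input = 1620 + 658 = 2278 W.
Radiated: εσ·A_surf·T⁴ with A_surf = 4πr² = 8.615 m².
T⁴ = 2278/(0.64·5.67×10⁻⁸·8.615) = 7.286×10⁹ K⁴.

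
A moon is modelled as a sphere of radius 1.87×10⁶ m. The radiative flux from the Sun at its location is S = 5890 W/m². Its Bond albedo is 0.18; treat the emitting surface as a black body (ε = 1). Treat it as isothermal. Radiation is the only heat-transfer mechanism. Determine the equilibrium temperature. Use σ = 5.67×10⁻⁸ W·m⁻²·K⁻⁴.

T ≈ 382 K

At equilibrium, absorbed power = emitted power.
Absorbing cross-section = πr² = 1.099×10¹³ m²; emitting surface = 4πr² = 4.394×10¹³ m² (ratio 4).
(1−a)S·A_cross = εσ·A_surf·T⁴  ⇒  T⁴ = (1−a)S/(4σ).
T⁴ = 0.820·5890/(4·5.67×10⁻⁸) = 2.130×10¹⁰ K⁴.
T = (2.130×10¹⁰)^(1/4).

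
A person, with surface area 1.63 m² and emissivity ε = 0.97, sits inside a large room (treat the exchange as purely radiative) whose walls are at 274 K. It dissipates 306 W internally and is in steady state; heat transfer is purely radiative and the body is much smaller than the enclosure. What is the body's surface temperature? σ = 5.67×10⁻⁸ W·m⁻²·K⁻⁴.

For a small grey body in a large enclosure, net radiated power = εσA(T⁴ − T_w⁴).
Steady state: P = εσA(T⁴ − T_w⁴) with A = 1.63 m².
T⁴ = P/(εσA) + T_w⁴ = 306/(0.97·5.67×10⁻⁸·1.630) + (274)⁴
    = 3.413×10⁹ + 5.636×10⁹ = 9.050×10⁹ K⁴.

T ≈ 308 K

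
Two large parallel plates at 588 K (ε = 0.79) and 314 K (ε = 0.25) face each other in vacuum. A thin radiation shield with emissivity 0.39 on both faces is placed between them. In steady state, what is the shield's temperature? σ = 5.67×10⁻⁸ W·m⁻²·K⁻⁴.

In steady state the net flux on the hot side equals that on the cold side.
σ(T₁⁴−T_s⁴)/D₁ = σ(T_s⁴−T₂⁴)/D₂, with D₁ = 1/ε₁+1/ε_s−1 = 2.830, D₂ = 1/ε_s+1/ε₂−1 = 5.564.
Solve for T_s⁴: T_s⁴ = (D₂·T₁⁴ + D₁·T₂⁴)/(D₁+D₂) = 8.252×10¹⁰ K⁴.

T_s ≈ 536 K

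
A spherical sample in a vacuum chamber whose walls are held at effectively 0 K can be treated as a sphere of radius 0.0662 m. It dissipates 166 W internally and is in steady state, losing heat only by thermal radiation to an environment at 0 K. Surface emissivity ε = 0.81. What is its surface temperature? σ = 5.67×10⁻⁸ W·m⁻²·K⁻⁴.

Steady state: internal power = radiated power, P = εσA T⁴.
Radiating area A = 4πr² = 0.05507 m².
T⁴ = P/(εσA) = 166/(0.81·5.67×10⁻⁸·0.05507) = 6.563×10¹⁰ K⁴.
T = (6.563×10¹⁰)^(1/4).

T ≈ 506 K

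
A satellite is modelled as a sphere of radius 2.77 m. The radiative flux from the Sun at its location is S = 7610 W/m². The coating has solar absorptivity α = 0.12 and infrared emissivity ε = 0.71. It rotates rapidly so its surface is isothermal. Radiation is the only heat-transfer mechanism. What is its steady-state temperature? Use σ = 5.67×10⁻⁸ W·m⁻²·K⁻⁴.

At equilibrium, absorbed power = emitted power.
Absorbing cross-section = πr² = 24.11 m²; emitting surface = 4πr² = 96.42 m² (ratio 4).
αS·A_cross = εσ·A_surf·T⁴  ⇒  T⁴ = αS/(ε·4σ).
T⁴ = 0.120·7610/(0.71·4·5.67×10⁻⁸) = 5.671×10⁹ K⁴.
T = (5.671×10⁹)^(1/4).

T ≈ 274 K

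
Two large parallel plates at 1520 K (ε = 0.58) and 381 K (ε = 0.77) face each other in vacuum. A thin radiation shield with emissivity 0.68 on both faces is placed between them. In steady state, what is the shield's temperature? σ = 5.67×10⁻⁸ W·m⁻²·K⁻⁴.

In steady state the net flux on the hot side equals that on the cold side.
σ(T₁⁴−T_s⁴)/D₁ = σ(T_s⁴−T₂⁴)/D₂, with D₁ = 1/ε₁+1/ε_s−1 = 2.195, D₂ = 1/ε_s+1/ε₂−1 = 1.769.
Solve for T_s⁴: T_s⁴ = (D₂·T₁⁴ + D₁·T₂⁴)/(D₁+D₂) = 2.394×10¹² K⁴.

T_s ≈ 1240 K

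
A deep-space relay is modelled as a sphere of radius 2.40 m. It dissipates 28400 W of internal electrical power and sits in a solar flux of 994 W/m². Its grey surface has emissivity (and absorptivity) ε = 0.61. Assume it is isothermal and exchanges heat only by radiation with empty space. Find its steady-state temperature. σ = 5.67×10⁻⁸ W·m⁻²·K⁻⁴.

T ≈ 354 K

At steady state, absorbed solar power + internal power = radiated power.
Absorbed: α·S·A_cross = 0.61·994·18.10 = 10970 W (cross-section πr²).
Total input = 10970 + 28400 = 39370 W.
Radiated: εσ·A_surf·T⁴ with A_surf = 4πr² = 72.38 m².
T⁴ = 39370/(0.61·5.67×10⁻⁸·72.38) = 1.573×10¹⁰ K⁴.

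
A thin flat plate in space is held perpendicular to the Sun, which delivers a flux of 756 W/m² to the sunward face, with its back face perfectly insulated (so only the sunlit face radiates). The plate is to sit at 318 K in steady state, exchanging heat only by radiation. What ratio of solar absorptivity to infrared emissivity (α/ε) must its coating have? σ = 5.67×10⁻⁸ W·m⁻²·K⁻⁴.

α/ε ≈ 0.767

Balance: αS·A = εσ·1A·T⁴ ⇒ α/ε = σT⁴/S.
α/ε = 5.67×10⁻⁸·(318)⁴/756 = 5.67×10⁻⁸·1.023×10¹⁰/756.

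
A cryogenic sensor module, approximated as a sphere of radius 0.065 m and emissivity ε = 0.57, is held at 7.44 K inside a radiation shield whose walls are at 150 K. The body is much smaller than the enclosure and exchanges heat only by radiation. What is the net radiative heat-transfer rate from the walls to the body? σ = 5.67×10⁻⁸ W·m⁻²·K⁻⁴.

For a small grey body in a large enclosure: P_net = εσA(T_body⁴ − T_wall⁴).
A = 4πr² = 0.05309 m²; T_body⁴ − T_wall⁴ = 3064 − 5.062×10⁸ = -5.062×10⁸ K⁴.
|P_net| = 0.57·5.67×10⁻⁸·0.05309·5.062×10⁸.

P_net ≈ 0.869 W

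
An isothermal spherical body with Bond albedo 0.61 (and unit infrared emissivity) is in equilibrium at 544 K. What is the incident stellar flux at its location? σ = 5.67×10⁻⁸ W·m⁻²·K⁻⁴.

(1−a)S·πr² = σ·4πr²·T⁴ ⇒ S = 4σT⁴/(1−a).
S = 4·5.67×10⁻⁸·8.758×10¹⁰/0.390.

S ≈ 50900 W/m²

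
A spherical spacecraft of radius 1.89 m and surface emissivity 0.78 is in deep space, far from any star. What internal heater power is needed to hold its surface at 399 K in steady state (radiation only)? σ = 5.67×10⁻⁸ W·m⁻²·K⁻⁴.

P ≈ 50300 W

P = εσ·4πr²·T⁴.
4πr² = 44.89 m²; T⁴ = 2.534×10¹⁰ K⁴.
P = 0.78·5.67×10⁻⁸·44.89·2.534×10¹⁰.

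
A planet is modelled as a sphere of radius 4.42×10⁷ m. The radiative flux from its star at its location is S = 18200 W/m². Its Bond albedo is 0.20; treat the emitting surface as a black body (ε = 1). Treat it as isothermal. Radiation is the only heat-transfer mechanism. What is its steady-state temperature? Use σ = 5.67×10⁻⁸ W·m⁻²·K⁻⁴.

At equilibrium, absorbed power = emitted power.
Absorbing cross-section = πr² = 6.138×10¹⁵ m²; emitting surface = 4πr² = 2.455×10¹⁶ m² (ratio 4).
(1−a)S·A_cross = εσ·A_surf·T⁴  ⇒  T⁴ = (1−a)S/(4σ).
T⁴ = 0.800·18200/(4·5.67×10⁻⁸) = 6.420×10¹⁰ K⁴.
T = (6.420×10¹⁰)^(1/4).

T ≈ 503 K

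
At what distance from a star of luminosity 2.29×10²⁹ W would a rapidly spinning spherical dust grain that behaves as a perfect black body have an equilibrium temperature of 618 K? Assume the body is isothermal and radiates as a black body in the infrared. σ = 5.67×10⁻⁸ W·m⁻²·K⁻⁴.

For an isothermal black-emitting sphere, (1−a)S·πr² = σ·4πr²·T⁴ ⇒ S = 4σT⁴/(1−a).
S = 4·5.67×10⁻⁸·(618)⁴/1.00 = 33080 W/m².
Flux falls as S = L/(4πd²), so d = √(L/(4πS)) = √(2.29×10²⁹/(4π·33080)).

d ≈ 7.42×10¹¹ m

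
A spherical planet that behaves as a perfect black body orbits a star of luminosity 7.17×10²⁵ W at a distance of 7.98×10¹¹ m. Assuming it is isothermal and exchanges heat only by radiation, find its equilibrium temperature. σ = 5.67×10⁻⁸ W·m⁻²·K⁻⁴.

First find the stellar flux at distance d: S = L/(4πd²) = 7.17×10²⁵/(4π·(7.98×10¹¹)²) = 8.960 W/m².
For an isothermal sphere, absorbed (1−a)S·πr² = emitted σ·4πr²·T⁴, so T⁴ = (1−a)S/(4σ).
T⁴ = 1.00·8.960/(4·5.67×10⁻⁸) = 3.951×10⁷ K⁴.

T ≈ 79.3 K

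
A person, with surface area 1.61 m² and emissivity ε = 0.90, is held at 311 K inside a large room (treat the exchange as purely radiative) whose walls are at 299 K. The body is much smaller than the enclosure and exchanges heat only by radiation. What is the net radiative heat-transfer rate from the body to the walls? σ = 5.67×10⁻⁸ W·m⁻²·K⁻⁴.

P_net ≈ 112 W

For a small grey body in a large enclosure: P_net = εσA(T_body⁴ − T_wall⁴).
A = 1.61 m²; T_body⁴ − T_wall⁴ = 9.355×10⁹ − 7.993×10⁹ = 1.362×10⁹ K⁴.
|P_net| = 0.90·5.67×10⁻⁸·1.610·1.362×10⁹.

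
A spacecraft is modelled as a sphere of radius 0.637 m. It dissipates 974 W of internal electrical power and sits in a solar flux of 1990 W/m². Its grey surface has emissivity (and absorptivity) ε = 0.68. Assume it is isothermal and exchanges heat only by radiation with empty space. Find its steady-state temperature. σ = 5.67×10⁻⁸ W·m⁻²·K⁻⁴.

T ≈ 342 K

At steady state, absorbed solar power + internal power = radiated power.
Absorbed: α·S·A_cross = 0.68·1990·1.275 = 1725 W (cross-section πr²).
Total input = 1725 + 974 = 2699 W.
Radiated: εσ·A_surf·T⁴ with A_surf = 4πr² = 5.099 m².
T⁴ = 2699/(0.68·5.67×10⁻⁸·5.099) = 1.373×10¹⁰ K⁴.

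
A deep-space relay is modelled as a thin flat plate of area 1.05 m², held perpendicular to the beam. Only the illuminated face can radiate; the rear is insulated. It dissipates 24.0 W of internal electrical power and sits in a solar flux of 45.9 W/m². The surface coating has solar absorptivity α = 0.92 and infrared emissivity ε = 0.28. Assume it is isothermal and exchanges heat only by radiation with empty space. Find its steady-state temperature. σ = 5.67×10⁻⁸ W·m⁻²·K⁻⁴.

At steady state, absorbed solar power + internal power = radiated power.
Absorbed: α·S·A_cross = 0.92·45.9·1.050 = 44.34 W (cross-section A).
Total input = 44.34 + 24.0 = 68.34 W.
Radiated: εσ·A_surf·T⁴ with A_surf = A = 1.050 m².
T⁴ = 68.34/(0.28·5.67×10⁻⁸·1.050) = 4.100×10⁹ K⁴.

T ≈ 253 K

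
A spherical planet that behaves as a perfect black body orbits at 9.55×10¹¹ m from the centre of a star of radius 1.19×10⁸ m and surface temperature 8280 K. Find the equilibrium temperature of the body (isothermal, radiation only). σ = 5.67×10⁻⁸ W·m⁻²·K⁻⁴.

T ≈ 65.4 K

The star's surface emits σT_*⁴; at distance d the flux is S = σT_*⁴(R_*/d)².
S = 5.67×10⁻⁸·(8280)⁴·(1.19×10⁸/9.55×10¹¹)² = 4.138 W/m².
For an isothermal sphere T⁴ = (1−a)S/(4σ) = 1.825×10⁷ K⁴.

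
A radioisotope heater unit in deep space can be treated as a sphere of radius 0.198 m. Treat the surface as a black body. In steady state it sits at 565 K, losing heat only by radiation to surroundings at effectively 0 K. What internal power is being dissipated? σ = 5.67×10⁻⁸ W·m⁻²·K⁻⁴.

P ≈ 2850 W

Steady state: P = εσA T⁴.
A = 4πr² = 0.4927 m²; T⁴ = (565)⁴ = 1.019×10¹¹ K⁴.
P = 1.0 × 5.67×10⁻⁸ × 0.4927 × 1.019×10¹¹.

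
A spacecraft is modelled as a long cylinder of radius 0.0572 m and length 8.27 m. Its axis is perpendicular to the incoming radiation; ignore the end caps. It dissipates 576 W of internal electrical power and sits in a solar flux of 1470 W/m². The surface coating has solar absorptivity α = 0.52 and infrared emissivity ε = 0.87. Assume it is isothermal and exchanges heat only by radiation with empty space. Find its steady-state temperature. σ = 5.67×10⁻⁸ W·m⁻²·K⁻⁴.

T ≈ 307 K

At steady state, absorbed solar power + internal power = radiated power.
Absorbed: α·S·A_cross = 0.52·1470·0.9461 = 723.2 W (cross-section 2rL).
Total input = 723.2 + 576 = 1299 W.
Radiated: εσ·A_surf·T⁴ with A_surf = 2πrL = 2.972 m².
T⁴ = 1299/(0.87·5.67×10⁻⁸·2.972) = 8.861×10⁹ K⁴.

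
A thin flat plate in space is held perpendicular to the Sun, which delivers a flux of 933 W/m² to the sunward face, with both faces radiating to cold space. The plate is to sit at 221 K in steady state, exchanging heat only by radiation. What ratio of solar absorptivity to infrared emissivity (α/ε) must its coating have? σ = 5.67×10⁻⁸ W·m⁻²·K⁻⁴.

Balance: αS·A = εσ·2A·T⁴ ⇒ α/ε = 2σT⁴/S.
α/ε = 2·5.67×10⁻⁸·(221)⁴/933 = 2·5.67×10⁻⁸·2.385×10⁹/933.

α/ε ≈ 0.290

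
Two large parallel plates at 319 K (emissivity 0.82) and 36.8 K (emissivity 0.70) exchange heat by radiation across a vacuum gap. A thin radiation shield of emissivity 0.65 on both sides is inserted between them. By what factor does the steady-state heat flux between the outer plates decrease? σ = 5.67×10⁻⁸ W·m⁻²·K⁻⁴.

Without shield: q₀ = σΔ(T⁴)/(1/ε₁+1/ε₂−1) with denominator 1.648.
With shield the two gaps are in series; the resistances add: (1/ε₁+1/ε_s−1)+(1/ε_s+1/ε₂−1) = 1.758+1.967 = 3.725.
Heat-flux ratio q₀/q = 3.725/1.648.

factor ≈ 2.26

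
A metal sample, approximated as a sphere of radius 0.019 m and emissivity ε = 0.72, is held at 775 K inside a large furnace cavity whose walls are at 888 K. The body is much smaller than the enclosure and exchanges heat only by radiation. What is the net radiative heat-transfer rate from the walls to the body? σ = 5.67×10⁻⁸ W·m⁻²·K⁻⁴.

For a small grey body in a large enclosure: P_net = εσA(T_body⁴ − T_wall⁴).
A = 4πr² = 0.004536 m²; T_body⁴ − T_wall⁴ = 3.608×10¹¹ − 6.218×10¹¹ = -2.611×10¹¹ K⁴.
|P_net| = 0.72·5.67×10⁻⁸·0.004536·2.611×10¹¹.

P_net ≈ 48.3 W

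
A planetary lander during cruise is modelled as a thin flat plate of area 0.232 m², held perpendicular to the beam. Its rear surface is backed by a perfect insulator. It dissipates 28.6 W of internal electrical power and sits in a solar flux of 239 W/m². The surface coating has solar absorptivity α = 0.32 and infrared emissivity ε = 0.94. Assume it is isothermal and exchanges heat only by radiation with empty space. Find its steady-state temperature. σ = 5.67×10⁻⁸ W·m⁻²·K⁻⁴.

T ≈ 247 K

At steady state, absorbed solar power + internal power = radiated power.
Absorbed: α·S·A_cross = 0.32·239·0.2320 = 17.74 W (cross-section A).
Total input = 17.74 + 28.6 = 46.34 W.
Radiated: εσ·A_surf·T⁴ with A_surf = A = 0.2320 m².
T⁴ = 46.34/(0.94·5.67×10⁻⁸·0.2320) = 3.748×10⁹ K⁴.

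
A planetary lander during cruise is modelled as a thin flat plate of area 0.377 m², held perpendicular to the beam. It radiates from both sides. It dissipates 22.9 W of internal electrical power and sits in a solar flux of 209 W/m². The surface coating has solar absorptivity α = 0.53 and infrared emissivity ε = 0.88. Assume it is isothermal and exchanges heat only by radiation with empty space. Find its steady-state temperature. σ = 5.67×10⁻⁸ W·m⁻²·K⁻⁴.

At steady state, absorbed solar power + internal power = radiated power.
Absorbed: α·S·A_cross = 0.53·209·0.3770 = 41.76 W (cross-section A).
Total input = 41.76 + 22.9 = 64.66 W.
Radiated: εσ·A_surf·T⁴ with A_surf = 2A = 0.7540 m².
T⁴ = 64.66/(0.88·5.67×10⁻⁸·0.7540) = 1.719×10⁹ K⁴.

T ≈ 204 K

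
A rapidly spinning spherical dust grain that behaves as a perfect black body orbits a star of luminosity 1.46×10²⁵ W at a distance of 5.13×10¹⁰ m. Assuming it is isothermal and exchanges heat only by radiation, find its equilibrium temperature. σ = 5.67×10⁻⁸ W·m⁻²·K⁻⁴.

First find the stellar flux at distance d: S = L/(4πd²) = 1.46×10²⁵/(4π·(5.13×10¹⁰)²) = 441.5 W/m².
For an isothermal sphere, absorbed (1−a)S·πr² = emitted σ·4πr²·T⁴, so T⁴ = (1−a)S/(4σ).
T⁴ = 1.00·441.5/(4·5.67×10⁻⁸) = 1.947×10⁹ K⁴.

T ≈ 210 K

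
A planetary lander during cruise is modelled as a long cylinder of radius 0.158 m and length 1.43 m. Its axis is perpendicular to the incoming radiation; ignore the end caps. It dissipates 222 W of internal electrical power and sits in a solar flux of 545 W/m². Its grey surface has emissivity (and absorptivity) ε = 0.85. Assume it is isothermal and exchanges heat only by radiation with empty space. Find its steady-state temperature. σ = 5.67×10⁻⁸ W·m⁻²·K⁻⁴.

T ≈ 282 K

At steady state, absorbed solar power + internal power = radiated power.
Absorbed: α·S·A_cross = 0.85·545·0.4519 = 209.3 W (cross-section 2rL).
Total input = 209.3 + 222 = 431.3 W.
Radiated: εσ·A_surf·T⁴ with A_surf = 2πrL = 1.420 m².
T⁴ = 431.3/(0.85·5.67×10⁻⁸·1.420) = 6.304×10⁹ K⁴.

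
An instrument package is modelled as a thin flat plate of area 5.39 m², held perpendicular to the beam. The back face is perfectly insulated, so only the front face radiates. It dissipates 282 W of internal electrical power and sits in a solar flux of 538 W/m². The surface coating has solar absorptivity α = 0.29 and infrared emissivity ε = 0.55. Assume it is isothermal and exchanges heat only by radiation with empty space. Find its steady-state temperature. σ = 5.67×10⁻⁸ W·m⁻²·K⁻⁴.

At steady state, absorbed solar power + internal power = radiated power.
Absorbed: α·S·A_cross = 0.29·538·5.390 = 840.9 W (cross-section A).
Total input = 840.9 + 282 = 1123 W.
Radiated: εσ·A_surf·T⁴ with A_surf = A = 5.390 m².
T⁴ = 1123/(0.55·5.67×10⁻⁸·5.390) = 6.681×10⁹ K⁴.

T ≈ 286 K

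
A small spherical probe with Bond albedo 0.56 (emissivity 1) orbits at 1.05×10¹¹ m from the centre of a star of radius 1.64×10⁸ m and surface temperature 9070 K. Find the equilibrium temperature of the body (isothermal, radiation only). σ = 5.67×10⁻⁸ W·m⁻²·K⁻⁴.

The star's surface emits σT_*⁴; at distance d the flux is S = σT_*⁴(R_*/d)².
S = 5.67×10⁻⁸·(9070)⁴·(1.64×10⁸/1.05×10¹¹)² = 936.1 W/m².
For an isothermal sphere T⁴ = (1−a)S/(4σ) = 1.816×10⁹ K⁴.

T ≈ 206 K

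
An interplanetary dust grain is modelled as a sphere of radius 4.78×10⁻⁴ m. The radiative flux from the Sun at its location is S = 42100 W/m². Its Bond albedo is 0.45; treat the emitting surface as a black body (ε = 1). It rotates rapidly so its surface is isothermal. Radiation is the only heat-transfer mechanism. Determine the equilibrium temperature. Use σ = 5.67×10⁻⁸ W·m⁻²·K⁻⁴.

At equilibrium, absorbed power = emitted power.
Absorbing cross-section = πr² = 7.178×10⁻⁷ m²; emitting surface = 4πr² = 2.871×10⁻⁶ m² (ratio 4).
(1−a)S·A_cross = εσ·A_surf·T⁴  ⇒  T⁴ = (1−a)S/(4σ).
T⁴ = 0.550·42100/(4·5.67×10⁻⁸) = 1.021×10¹¹ K⁴.
T = (1.021×10¹¹)^(1/4).

T ≈ 565 K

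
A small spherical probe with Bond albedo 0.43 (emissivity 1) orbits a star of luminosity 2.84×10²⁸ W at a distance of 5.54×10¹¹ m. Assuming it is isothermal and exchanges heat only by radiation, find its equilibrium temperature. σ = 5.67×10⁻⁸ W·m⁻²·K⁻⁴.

T ≈ 369 K

First find the stellar flux at distance d: S = L/(4πd²) = 2.84×10²⁸/(4π·(5.54×10¹¹)²) = 7364 W/m².
For an isothermal sphere, absorbed (1−a)S·πr² = emitted σ·4πr²·T⁴, so T⁴ = (1−a)S/(4σ).
T⁴ = 0.570·7364/(4·5.67×10⁻⁸) = 1.851×10¹⁰ K⁴.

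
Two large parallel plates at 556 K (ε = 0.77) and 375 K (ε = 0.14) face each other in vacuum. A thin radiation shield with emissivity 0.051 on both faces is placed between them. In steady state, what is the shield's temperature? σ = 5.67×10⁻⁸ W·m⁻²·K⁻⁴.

In steady state the net flux on the hot side equals that on the cold side.
σ(T₁⁴−T_s⁴)/D₁ = σ(T_s⁴−T₂⁴)/D₂, with D₁ = 1/ε₁+1/ε_s−1 = 19.91, D₂ = 1/ε_s+1/ε₂−1 = 25.75.
Solve for T_s⁴: T_s⁴ = (D₂·T₁⁴ + D₁·T₂⁴)/(D₁+D₂) = 6.252×10¹⁰ K⁴.

T_s ≈ 500 K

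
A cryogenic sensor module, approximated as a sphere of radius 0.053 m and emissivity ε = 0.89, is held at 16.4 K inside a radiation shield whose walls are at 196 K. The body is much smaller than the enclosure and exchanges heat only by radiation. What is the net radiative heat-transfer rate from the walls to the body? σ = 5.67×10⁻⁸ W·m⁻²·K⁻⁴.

For a small grey body in a large enclosure: P_net = εσA(T_body⁴ − T_wall⁴).
A = 4πr² = 0.03530 m²; T_body⁴ − T_wall⁴ = 72340 − 1.476×10⁹ = -1.476×10⁹ K⁴.
|P_net| = 0.89·5.67×10⁻⁸·0.03530·1.476×10⁹.

P_net ≈ 2.63 W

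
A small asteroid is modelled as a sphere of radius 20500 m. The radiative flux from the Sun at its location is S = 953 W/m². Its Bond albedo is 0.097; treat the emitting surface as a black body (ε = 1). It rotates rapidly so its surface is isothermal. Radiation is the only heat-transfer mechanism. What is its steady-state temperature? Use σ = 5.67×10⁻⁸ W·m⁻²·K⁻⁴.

At equilibrium, absorbed power = emitted power.
Absorbing cross-section = πr² = 1.320×10⁹ m²; emitting surface = 4πr² = 5.281×10⁹ m² (ratio 4).
(1−a)S·A_cross = εσ·A_surf·T⁴  ⇒  T⁴ = (1−a)S/(4σ).
T⁴ = 0.903·953/(4·5.67×10⁻⁸) = 3.794×10⁹ K⁴.
T = (3.794×10⁹)^(1/4).

T ≈ 248 K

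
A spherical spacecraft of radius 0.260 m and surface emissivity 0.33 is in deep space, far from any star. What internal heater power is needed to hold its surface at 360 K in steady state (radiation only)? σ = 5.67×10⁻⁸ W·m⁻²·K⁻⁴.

P = εσ·4πr²·T⁴.
4πr² = 0.8495 m²; T⁴ = 1.680×10¹⁰ K⁴.
P = 0.33·5.67×10⁻⁸·0.8495·1.680×10¹⁰.

P ≈ 267 W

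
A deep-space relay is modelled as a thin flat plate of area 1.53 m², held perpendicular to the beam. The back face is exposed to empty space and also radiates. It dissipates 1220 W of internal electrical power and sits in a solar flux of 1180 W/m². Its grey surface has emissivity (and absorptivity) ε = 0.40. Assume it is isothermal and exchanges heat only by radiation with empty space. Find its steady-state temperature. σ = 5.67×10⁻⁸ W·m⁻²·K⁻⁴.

At steady state, absorbed solar power + internal power = radiated power.
Absorbed: α·S·A_cross = 0.40·1180·1.530 = 722.2 W (cross-section A).
Total input = 722.2 + 1220 = 1942 W.
Radiated: εσ·A_surf·T⁴ with A_surf = 2A = 3.060 m².
T⁴ = 1942/(0.40·5.67×10⁻⁸·3.060) = 2.798×10¹⁰ K⁴.

T ≈ 409 K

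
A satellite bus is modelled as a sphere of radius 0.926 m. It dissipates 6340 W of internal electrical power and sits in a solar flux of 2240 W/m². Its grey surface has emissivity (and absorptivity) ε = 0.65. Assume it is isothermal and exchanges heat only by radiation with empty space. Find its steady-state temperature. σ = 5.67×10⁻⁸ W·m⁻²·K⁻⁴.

T ≈ 401 K

At steady state, absorbed solar power + internal power = radiated power.
Absorbed: α·S·A_cross = 0.65·2240·2.694 = 3922 W (cross-section πr²).
Total input = 3922 + 6340 = 10260 W.
Radiated: εσ·A_surf·T⁴ with A_surf = 4πr² = 10.78 m².
T⁴ = 10260/(0.65·5.67×10⁻⁸·10.78) = 2.584×10¹⁰ K⁴.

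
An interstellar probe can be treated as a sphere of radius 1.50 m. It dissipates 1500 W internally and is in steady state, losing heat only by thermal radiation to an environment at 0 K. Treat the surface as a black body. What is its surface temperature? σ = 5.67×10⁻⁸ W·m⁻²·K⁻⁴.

T ≈ 175 K

Steady state: internal power = radiated power, P = εσA T⁴.
Radiating area A = 4πr² = 28.27 m².
T⁴ = P/(εσA) = 1500/(1.0·5.67×10⁻⁸·28.27) = 9.357×10⁸ K⁴.
T = (9.357×10⁸)^(1/4).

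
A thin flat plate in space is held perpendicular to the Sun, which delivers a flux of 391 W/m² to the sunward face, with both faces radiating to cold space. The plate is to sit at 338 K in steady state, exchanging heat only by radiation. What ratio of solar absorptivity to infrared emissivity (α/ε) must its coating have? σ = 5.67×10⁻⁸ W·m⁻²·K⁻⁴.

α/ε ≈ 3.79

Balance: αS·A = εσ·2A·T⁴ ⇒ α/ε = 2σT⁴/S.
α/ε = 2·5.67×10⁻⁸·(338)⁴/391 = 2·5.67×10⁻⁸·1.305×10¹⁰/391.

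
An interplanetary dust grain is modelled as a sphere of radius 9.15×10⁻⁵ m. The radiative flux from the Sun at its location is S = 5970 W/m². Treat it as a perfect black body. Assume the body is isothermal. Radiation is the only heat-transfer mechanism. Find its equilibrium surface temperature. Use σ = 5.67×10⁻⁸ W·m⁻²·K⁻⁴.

At equilibrium, absorbed power = emitted power.
Absorbing cross-section = πr² = 2.630×10⁻⁸ m²; emitting surface = 4πr² = 1.052×10⁻⁷ m² (ratio 4).
S·A_cross = εσ·A_surf·T⁴  ⇒  T⁴ = S/(4σ).
T⁴ = 1.00·5970/(4·5.67×10⁻⁸) = 2.632×10¹⁰ K⁴.
T = (2.632×10¹⁰)^(1/4).

T ≈ 403 K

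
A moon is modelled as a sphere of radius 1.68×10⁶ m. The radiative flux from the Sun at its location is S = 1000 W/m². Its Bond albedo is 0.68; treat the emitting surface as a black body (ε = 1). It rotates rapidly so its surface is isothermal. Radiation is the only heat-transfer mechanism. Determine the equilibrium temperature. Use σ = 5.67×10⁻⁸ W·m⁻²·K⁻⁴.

T ≈ 194 K

At equilibrium, absorbed power = emitted power.
Absorbing cross-section = πr² = 8.867×10¹² m²; emitting surface = 4πr² = 3.547×10¹³ m² (ratio 4).
(1−a)S·A_cross = εσ·A_surf·T⁴  ⇒  T⁴ = (1−a)S/(4σ).
T⁴ = 0.320·1000/(4·5.67×10⁻⁸) = 1.411×10⁹ K⁴.
T = (1.411×10⁹)^(1/4).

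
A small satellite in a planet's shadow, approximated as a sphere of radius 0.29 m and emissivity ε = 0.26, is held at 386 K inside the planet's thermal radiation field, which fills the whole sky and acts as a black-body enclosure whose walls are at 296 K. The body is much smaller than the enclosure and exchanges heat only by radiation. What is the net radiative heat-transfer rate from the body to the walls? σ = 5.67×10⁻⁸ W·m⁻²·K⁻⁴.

For a small grey body in a large enclosure: P_net = εσA(T_body⁴ − T_wall⁴).
A = 4πr² = 1.057 m²; T_body⁴ − T_wall⁴ = 2.220×10¹⁰ − 7.677×10⁹ = 1.452×10¹⁰ K⁴.
|P_net| = 0.26·5.67×10⁻⁸·1.057·1.452×10¹⁰.

P_net ≈ 226 W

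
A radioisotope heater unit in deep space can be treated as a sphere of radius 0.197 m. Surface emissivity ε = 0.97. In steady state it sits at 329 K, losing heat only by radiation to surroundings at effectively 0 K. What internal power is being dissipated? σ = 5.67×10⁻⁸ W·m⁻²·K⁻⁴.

Steady state: P = εσA T⁴.
A = 4πr² = 0.4877 m²; T⁴ = (329)⁴ = 1.172×10¹⁰ K⁴.
P = 0.97 × 5.67×10⁻⁸ × 0.4877 × 1.172×10¹⁰.

P ≈ 314 W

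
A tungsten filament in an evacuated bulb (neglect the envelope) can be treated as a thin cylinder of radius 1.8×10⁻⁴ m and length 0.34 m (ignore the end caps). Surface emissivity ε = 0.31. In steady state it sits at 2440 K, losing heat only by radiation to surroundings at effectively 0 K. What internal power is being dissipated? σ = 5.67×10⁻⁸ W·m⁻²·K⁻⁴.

P ≈ 240 W

Steady state: P = εσA T⁴.
A = 2πrL = 3.845×10⁻⁴ m²; T⁴ = (2440)⁴ = 3.545×10¹³ K⁴.
P = 0.31 × 5.67×10⁻⁸ × 3.845×10⁻⁴ × 3.545×10¹³.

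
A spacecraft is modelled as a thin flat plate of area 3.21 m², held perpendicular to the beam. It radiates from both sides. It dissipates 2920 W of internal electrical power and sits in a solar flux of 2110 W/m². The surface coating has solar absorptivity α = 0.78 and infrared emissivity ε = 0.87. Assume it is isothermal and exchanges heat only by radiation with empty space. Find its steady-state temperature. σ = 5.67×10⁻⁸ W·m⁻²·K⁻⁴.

At steady state, absorbed solar power + internal power = radiated power.
Absorbed: α·S·A_cross = 0.78·2110·3.210 = 5283 W (cross-section A).
Total input = 5283 + 2920 = 8203 W.
Radiated: εσ·A_surf·T⁴ with A_surf = 2A = 6.420 m².
T⁴ = 8203/(0.87·5.67×10⁻⁸·6.420) = 2.590×10¹⁰ K⁴.

T ≈ 401 K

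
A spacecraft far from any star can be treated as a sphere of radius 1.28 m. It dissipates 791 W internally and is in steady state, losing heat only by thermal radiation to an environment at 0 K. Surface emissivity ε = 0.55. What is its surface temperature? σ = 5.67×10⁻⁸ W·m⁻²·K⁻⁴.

Steady state: internal power = radiated power, P = εσA T⁴.
Radiating area A = 4πr² = 20.59 m².
T⁴ = P/(εσA) = 791/(0.55·5.67×10⁻⁸·20.59) = 1.232×10⁹ K⁴.
T = (1.232×10⁹)^(1/4).

T ≈ 187 K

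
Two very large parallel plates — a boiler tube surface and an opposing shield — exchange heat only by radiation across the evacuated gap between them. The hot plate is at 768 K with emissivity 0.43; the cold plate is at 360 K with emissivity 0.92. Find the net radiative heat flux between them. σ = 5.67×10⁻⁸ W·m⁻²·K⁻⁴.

For two infinite grey parallel plates, q = σ(T₁⁴ − T₂⁴)/(1/ε₁ + 1/ε₂ − 1).
T₁⁴ − T₂⁴ = 3.479×10¹¹ − 1.680×10¹⁰ = 3.311×10¹¹ K⁴.
1/ε₁ + 1/ε₂ − 1 = 2.326 + 1.087 − 1 = 2.413.
q = 5.67×10⁻⁸ × 3.311×10¹¹ / 2.413.

q ≈ 7780 W/m²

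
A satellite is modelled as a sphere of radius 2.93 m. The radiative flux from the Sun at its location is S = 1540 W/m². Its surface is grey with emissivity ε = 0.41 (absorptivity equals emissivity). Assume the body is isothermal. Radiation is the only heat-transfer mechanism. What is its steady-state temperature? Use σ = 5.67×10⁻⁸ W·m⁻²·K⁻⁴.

At equilibrium, absorbed power = emitted power.
Absorbing cross-section = πr² = 26.97 m²; emitting surface = 4πr² = 107.9 m² (ratio 4).
εS·A_cross = εσ·A_surf·T⁴  ⇒  T⁴ = S/(4σ)   (ε cancels).
T⁴ = 1540/(4·5.67×10⁻⁸) = 6.790×10⁹ K⁴.
T = (6.790×10⁹)^(1/4).

T ≈ 287 K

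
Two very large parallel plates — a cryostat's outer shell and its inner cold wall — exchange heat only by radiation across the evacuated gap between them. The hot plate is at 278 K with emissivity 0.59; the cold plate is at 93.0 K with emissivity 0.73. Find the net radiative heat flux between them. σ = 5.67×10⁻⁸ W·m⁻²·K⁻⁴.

q ≈ 162 W/m²

For two infinite grey parallel plates, q = σ(T₁⁴ − T₂⁴)/(1/ε₁ + 1/ε₂ − 1).
T₁⁴ − T₂⁴ = 5.973×10⁹ − 7.481×10⁷ = 5.898×10⁹ K⁴.
1/ε₁ + 1/ε₂ − 1 = 1.695 + 1.370 − 1 = 2.065.
q = 5.67×10⁻⁸ × 5.898×10⁹ / 2.065.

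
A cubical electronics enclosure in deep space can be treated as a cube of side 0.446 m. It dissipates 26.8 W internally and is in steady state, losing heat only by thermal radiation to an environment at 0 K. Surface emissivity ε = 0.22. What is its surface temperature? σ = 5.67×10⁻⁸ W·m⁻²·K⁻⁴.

T ≈ 206 K

Steady state: internal power = radiated power, P = εσA T⁴.
Radiating area A = 6L² = 1.193 m².
T⁴ = P/(εσA) = 26.8/(0.22·5.67×10⁻⁸·1.193) = 1.800×10⁹ K⁴.
T = (1.800×10⁹)^(1/4).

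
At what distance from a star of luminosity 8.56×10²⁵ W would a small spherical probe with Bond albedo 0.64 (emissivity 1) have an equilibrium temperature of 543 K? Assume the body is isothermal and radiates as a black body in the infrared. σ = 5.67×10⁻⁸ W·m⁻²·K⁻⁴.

d ≈ 1.12×10¹⁰ m

For an isothermal black-emitting sphere, (1−a)S·πr² = σ·4πr²·T⁴ ⇒ S = 4σT⁴/(1−a).
S = 4·5.67×10⁻⁸·(543)⁴/0.360 = 54770 W/m².
Flux falls as S = L/(4πd²), so d = √(L/(4πS)) = √(8.56×10²⁵/(4π·54770)).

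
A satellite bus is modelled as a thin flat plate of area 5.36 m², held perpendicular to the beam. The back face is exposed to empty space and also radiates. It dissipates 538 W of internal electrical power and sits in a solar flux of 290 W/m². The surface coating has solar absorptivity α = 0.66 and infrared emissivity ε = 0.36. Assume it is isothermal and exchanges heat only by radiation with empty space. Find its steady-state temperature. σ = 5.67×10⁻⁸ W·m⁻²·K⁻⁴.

T ≈ 291 K

At steady state, absorbed solar power + internal power = radiated power.
Absorbed: α·S·A_cross = 0.66·290·5.360 = 1026 W (cross-section A).
Total input = 1026 + 538 = 1564 W.
Radiated: εσ·A_surf·T⁴ with A_surf = 2A = 10.72 m².
T⁴ = 1564/(0.36·5.67×10⁻⁸·10.72) = 7.147×10⁹ K⁴.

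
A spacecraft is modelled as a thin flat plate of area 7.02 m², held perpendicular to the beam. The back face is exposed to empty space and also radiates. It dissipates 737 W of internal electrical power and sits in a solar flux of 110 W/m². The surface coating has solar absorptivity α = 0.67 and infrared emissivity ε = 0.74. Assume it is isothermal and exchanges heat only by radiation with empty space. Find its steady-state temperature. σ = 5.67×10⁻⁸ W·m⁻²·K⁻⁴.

T ≈ 215 K

At steady state, absorbed solar power + internal power = radiated power.
Absorbed: α·S·A_cross = 0.67·110·7.020 = 517.4 W (cross-section A).
Total input = 517.4 + 737 = 1254 W.
Radiated: εσ·A_surf·T⁴ with A_surf = 2A = 14.04 m².
T⁴ = 1254/(0.74·5.67×10⁻⁸·14.04) = 2.129×10⁹ K⁴.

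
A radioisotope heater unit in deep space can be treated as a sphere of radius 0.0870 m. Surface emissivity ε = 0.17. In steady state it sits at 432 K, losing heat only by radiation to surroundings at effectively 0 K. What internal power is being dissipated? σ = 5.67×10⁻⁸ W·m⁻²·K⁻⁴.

P ≈ 31.9 W

Steady state: P = εσA T⁴.
A = 4πr² = 0.09511 m²; T⁴ = (432)⁴ = 3.483×10¹⁰ K⁴.
P = 0.17 × 5.67×10⁻⁸ × 0.09511 × 3.483×10¹⁰.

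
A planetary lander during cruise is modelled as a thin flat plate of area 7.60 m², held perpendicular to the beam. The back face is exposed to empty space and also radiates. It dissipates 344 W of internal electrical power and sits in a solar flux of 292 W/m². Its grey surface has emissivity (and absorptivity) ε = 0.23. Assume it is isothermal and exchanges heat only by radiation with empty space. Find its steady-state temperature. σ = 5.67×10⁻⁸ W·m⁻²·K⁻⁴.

T ≈ 256 K

At steady state, absorbed solar power + internal power = radiated power.
Absorbed: α·S·A_cross = 0.23·292·7.600 = 510.4 W (cross-section A).
Total input = 510.4 + 344 = 854.4 W.
Radiated: εσ·A_surf·T⁴ with A_surf = 2A = 15.20 m².
T⁴ = 854.4/(0.23·5.67×10⁻⁸·15.20) = 4.310×10⁹ K⁴.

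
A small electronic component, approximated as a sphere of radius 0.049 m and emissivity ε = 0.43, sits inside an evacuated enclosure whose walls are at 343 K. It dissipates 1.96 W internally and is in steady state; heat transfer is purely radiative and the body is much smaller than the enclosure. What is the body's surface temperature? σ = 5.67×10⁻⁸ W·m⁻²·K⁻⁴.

For a small grey body in a large enclosure, net radiated power = εσA(T⁴ − T_w⁴).
Steady state: P = εσA(T⁴ − T_w⁴) with A = 4πr² = 0.03017 m².
T⁴ = P/(εσA) + T_w⁴ = 1.96/(0.43·5.67×10⁻⁸·0.03017) + (343)⁴
    = 2.664×10⁹ + 1.384×10¹⁰ = 1.651×10¹⁰ K⁴.

T ≈ 358 K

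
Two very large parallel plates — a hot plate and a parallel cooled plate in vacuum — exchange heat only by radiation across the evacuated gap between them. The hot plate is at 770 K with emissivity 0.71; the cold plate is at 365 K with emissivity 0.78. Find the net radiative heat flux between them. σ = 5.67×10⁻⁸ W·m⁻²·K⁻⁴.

For two infinite grey parallel plates, q = σ(T₁⁴ − T₂⁴)/(1/ε₁ + 1/ε₂ − 1).
T₁⁴ − T₂⁴ = 3.515×10¹¹ − 1.775×10¹⁰ = 3.338×10¹¹ K⁴.
1/ε₁ + 1/ε₂ − 1 = 1.408 + 1.282 − 1 = 1.691.
q = 5.67×10⁻⁸ × 3.338×10¹¹ / 1.691.

q ≈ 11200 W/m²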